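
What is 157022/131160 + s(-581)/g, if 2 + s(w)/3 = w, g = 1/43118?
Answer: -4945609513049/65580 ≈ -7.5413e+7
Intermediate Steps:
g = 1/43118 ≈ 2.3192e-5
s(w) = -6 + 3*w
157022/131160 + s(-581)/g = 157022/131160 + (-6 + 3*(-581))/(1/43118) = 157022*(1/131160) + (-6 - 1743)*43118 = 78511/65580 - 1749*43118 = 78511/65580 - 75413382 = -4945609513049/65580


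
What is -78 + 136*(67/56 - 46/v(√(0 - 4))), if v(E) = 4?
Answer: -10355/7 ≈ -1479.3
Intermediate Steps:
-78 + 136*(67/56 - 46/v(√(0 - 4))) = -78 + 136*(67/56 - 46/4) = -78 + 136*(67*(1/56) - 46*¼) = -78 + 136*(67/56 - 23/2) = -78 + 136*(-577/56) = -78 - 9809/7 = -10355/7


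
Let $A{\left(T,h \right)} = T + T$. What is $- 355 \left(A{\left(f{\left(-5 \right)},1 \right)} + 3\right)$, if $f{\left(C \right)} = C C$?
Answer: $-18815$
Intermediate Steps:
$f{\left(C \right)} = C^{2}$
$A{\left(T,h \right)} = 2 T$
$- 355 \left(A{\left(f{\left(-5 \right)},1 \right)} + 3\right) = - 355 \left(2 \left(-5\right)^{2} + 3\right) = - 355 \left(2 \cdot 25 + 3\right) = - 355 \left(50 + 3\right) = \left(-355\right) 53 = -18815$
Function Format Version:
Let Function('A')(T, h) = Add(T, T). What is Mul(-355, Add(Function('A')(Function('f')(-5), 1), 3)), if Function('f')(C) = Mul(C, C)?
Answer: -18815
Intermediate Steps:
Function('f')(C) = Pow(C, 2)
Function('A')(T, h) = Mul(2, T)
Mul(-355, Add(Function('A')(Function('f')(-5), 1), 3)) = Mul(-355, Add(Mul(2, Pow(-5, 2)), 3)) = Mul(-355, Add(Mul(2, 25), 3)) = Mul(-355, Add(50, 3)) = Mul(-355, 53) = -18815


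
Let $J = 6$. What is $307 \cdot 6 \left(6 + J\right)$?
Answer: $22104$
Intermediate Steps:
$307 \cdot 6 \left(6 + J\right) = 307 \cdot 6 \left(6 + 6\right) = 307 \cdot 6 \cdot 12 = 307 \cdot 72 = 22104$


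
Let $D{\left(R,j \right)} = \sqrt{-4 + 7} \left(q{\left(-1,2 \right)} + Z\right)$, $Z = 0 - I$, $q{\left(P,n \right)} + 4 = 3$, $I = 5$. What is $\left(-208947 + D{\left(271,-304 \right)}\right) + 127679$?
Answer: $-81268 - 6 \sqrt{3} \approx -81278.0$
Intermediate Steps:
$q{\left(P,n \right)} = -1$ ($q{\left(P,n \right)} = -4 + 3 = -1$)
$Z = -5$ ($Z = 0 - 5 = -5$)
$D{\left(R,j \right)} = - 6 \sqrt{3}$ ($D{\left(R,j \right)} = \sqrt{-4 + 7} \left(-1 - 5\right) = \sqrt{3} \left(-6\right) = - 6 \sqrt{3}$)
$\left(-208947 + D{\left(271,-304 \right)}\right) + 127679 = \left(-208947 - 6 \sqrt{3}\right) + 127679 = -81268 - 6 \sqrt{3}$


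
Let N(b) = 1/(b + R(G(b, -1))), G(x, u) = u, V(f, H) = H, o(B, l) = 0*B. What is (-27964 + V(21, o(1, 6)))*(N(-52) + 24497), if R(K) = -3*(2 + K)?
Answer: -37676847976/55 ≈ -6.8503e+8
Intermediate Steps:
o(B, l) = 0
R(K) = -6 - 3*K
N(b) = 1/(-3 + b) (N(b) = 1/(b + (-6 - 3*(-1))) = 1/(b + (-6 + 3)) = 1/(b - 3) = 1/(-3 + b))
(-27964 + V(21, o(1, 6)))*(N(-52) + 24497) = (-27964 + 0)*(1/(-3 - 52) + 24497) = -27964*(1/(-55) + 24497) = -27964*(-1/55 + 24497) = -27964*1347334/55 = -37676847976/55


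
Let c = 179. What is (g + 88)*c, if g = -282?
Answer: -34726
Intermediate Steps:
(g + 88)*c = (-282 + 88)*179 = -194*179 = -34726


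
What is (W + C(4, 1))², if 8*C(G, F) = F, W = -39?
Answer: 96721/64 ≈ 1511.3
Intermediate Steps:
C(G, F) = F/8
(W + C(4, 1))² = (-39 + (⅛)*1)² = (-39 + ⅛)² = (-311/8)² = 96721/64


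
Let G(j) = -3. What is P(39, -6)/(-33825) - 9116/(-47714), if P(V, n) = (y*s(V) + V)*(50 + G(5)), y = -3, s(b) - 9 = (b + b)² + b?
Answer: 6912497651/268987675 ≈ 25.698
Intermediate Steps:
s(b) = 9 + b + 4*b² (s(b) = 9 + ((b + b)² + b) = 9 + ((2*b)² + b) = 9 + (4*b² + b) = 9 + (b + 4*b²) = 9 + b + 4*b²)
P(V, n) = -1269 - 564*V² - 94*V (P(V, n) = (-3*(9 + V + 4*V²) + V)*(50 - 3) = ((-27 - 12*V² - 3*V) + V)*47 = (-27 - 12*V² - 2*V)*47 = -1269 - 564*V² - 94*V)
P(39, -6)/(-33825) - 9116/(-47714) = (-1269 - 564*39² - 94*39)/(-33825) - 9116/(-47714) = (-1269 - 564*1521 - 3666)*(-1/33825) - 9116*(-1/47714) = (-1269 - 857844 - 3666)*(-1/33825) + 4558/23857 = -862779*(-1/33825) + 4558/23857 = 287593/11275 + 4558/23857 = 6912497651/268987675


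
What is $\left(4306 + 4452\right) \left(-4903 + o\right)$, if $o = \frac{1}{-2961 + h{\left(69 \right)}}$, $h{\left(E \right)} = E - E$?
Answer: $- \frac{127146752272}{2961} \approx -4.294 \cdot 10^{7}$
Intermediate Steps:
$h{\left(E \right)} = 0$
$o = - \frac{1}{2961}$ ($o = \frac{1}{-2961 + 0} = \frac{1}{-2961} = - \frac{1}{2961} \approx -0.00033772$)
$\left(4306 + 4452\right) \left(-4903 + o\right) = \left(4306 + 4452\right) \left(-4903 - \frac{1}{2961}\right) = 8758 \left(- \frac{14517784}{2961}\right) = - \frac{127146752272}{2961}$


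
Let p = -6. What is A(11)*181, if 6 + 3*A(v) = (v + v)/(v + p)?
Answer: -1448/15 ≈ -96.533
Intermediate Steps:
A(v) = -2 + 2*v/(3*(-6 + v)) (A(v) = -2 + ((v + v)/(v - 6))/3 = -2 + ((2*v)/(-6 + v))/3 = -2 + (2*v/(-6 + v))/3 = -2 + 2*v/(3*(-6 + v)))
A(11)*181 = (4*(9 - 1*11)/(3*(-6 + 11)))*181 = ((4/3)*(9 - 11)/5)*181 = ((4/3)*(⅕)*(-2))*181 = -8/15*181 = -1448/15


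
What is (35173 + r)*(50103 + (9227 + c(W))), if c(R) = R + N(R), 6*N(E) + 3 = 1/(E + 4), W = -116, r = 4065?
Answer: 780668869549/336 ≈ 2.3234e+9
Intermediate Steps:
N(E) = -1/2 + 1/(6*(4 + E)) (N(E) = -1/2 + 1/(6*(E + 4)) = -1/2 + 1/(6*(4 + E)))
c(R) = R + (-11 - 3*R)/(6*(4 + R))
(35173 + r)*(50103 + (9227 + c(W))) = (35173 + 4065)*(50103 + (9227 + (-11 + 6*(-116)**2 + 21*(-116))/(6*(4 - 116)))) = 39238*(50103 + (9227 + (1/6)*(-11 + 6*13456 - 2436)/(-112))) = 39238*(50103 + (9227 + (1/6)*(-1/112)*(-11 + 80736 - 2436))) = 39238*(50103 + (9227 + (1/6)*(-1/112)*78289)) = 39238*(50103 + (9227 - 78289/672)) = 39238*(50103 + 6122255/672) = 39238*(39791471/672) = 780668869549/336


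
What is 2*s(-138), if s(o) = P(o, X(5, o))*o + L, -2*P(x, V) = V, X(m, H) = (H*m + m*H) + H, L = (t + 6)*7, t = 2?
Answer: -209372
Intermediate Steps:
L = 56 (L = (2 + 6)*7 = 8*7 = 56)
X(m, H) = H + 2*H*m (X(m, H) = (H*m + H*m) + H = 2*H*m + H = H + 2*H*m)
P(x, V) = -V/2
s(o) = 56 - 11*o²/2 (s(o) = (-o*(1 + 2*5)/2)*o + 56 = (-o*(1 + 10)/2)*o + 56 = (-o*11/2)*o + 56 = (-11*o/2)*o + 56 = -11*o²/2 + 56 = 56 - 11*o²/2)
2*s(-138) = 2*(56 - 11/2*(-138)²) = 2*(56 - 11/2*19044) = 2*(56 - 104742) = 2*(-104686) = -209372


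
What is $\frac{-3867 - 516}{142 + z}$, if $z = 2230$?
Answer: $- \frac{4383}{2372} \approx -1.8478$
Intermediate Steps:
$\frac{-3867 - 516}{142 + z} = \frac{-3867 - 516}{142 + 2230} = \frac{-3867 - 516}{2372} = \left(-4383\right) \frac{1}{2372} = - \frac{4383}{2372}$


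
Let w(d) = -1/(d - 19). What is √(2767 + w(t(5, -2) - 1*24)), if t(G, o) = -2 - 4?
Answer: 4*√8474/7 ≈ 52.602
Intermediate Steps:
t(G, o) = -6
w(d) = -1/(-19 + d)
√(2767 + w(t(5, -2) - 1*24)) = √(2767 - 1/(-19 + (-6 - 1*24))) = √(2767 - 1/(-19 + (-6 - 24))) = √(2767 - 1/(-19 - 30)) = √(2767 - 1/(-49)) = √(2767 - 1*(-1/49)) = √(2767 + 1/49) = √(135584/49) = 4*√8474/7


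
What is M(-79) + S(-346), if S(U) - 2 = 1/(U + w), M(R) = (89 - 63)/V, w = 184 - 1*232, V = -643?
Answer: 495797/253342 ≈ 1.9570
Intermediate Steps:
w = -48 (w = 184 - 232 = -48)
M(R) = -26/643 (M(R) = (89 - 63)/(-643) = 26*(-1/643) = -26/643)
S(U) = 2 + 1/(-48 + U) (S(U) = 2 + 1/(U - 48) = 2 + 1/(-48 + U))
M(-79) + S(-346) = -26/643 + (-95 + 2*(-346))/(-48 - 346) = -26/643 + (-95 - 692)/(-394) = -26/643 - 1/394*(-787) = -26/643 + 787/394 = 495797/253342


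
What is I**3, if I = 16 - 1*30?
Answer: -2744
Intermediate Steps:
I = -14 (I = 16 - 30 = -14)
I**3 = (-14)**3 = -2744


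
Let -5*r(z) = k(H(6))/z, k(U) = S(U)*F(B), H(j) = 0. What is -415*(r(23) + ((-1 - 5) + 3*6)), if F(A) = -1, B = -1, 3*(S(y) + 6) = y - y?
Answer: -114042/23 ≈ -4958.3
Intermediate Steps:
S(y) = -6 (S(y) = -6 + (y - y)/3 = -6 + (1/3)*0 = -6 + 0 = -6)
k(U) = 6 (k(U) = -6*(-1) = 6)
r(z) = -6/(5*z)
-415*(r(23) + ((-1 - 5) + 3*6)) = -415*(-6/5/23 + ((-1 - 5) + 3*6)) = -415*(-6/5*1/23 + (-6 + 18)) = -415*(-6/115 + 12) = -415*1374/115 = -114042/23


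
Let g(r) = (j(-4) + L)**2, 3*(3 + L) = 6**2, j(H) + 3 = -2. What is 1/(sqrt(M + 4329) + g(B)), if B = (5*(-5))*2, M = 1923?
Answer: -4/1499 + sqrt(1563)/2998 ≈ 0.010519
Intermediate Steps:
j(H) = -5 (j(H) = -3 - 2 = -5)
L = 9 (L = -3 + (1/3)*6**2 = -3 + (1/3)*36 = -3 + 12 = 9)
B = -50 (B = -25*2 = -50)
g(r) = 16 (g(r) = (-5 + 9)**2 = 4**2 = 16)
1/(sqrt(M + 4329) + g(B)) = 1/(sqrt(1923 + 4329) + 16) = 1/(sqrt(6252) + 16) = 1/(2*sqrt(1563) + 16) = 1/(16 + 2*sqrt(1563))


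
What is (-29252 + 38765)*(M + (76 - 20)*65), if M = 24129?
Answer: 264166497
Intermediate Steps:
(-29252 + 38765)*(M + (76 - 20)*65) = (-29252 + 38765)*(24129 + (76 - 20)*65) = 9513*(24129 + 56*65) = 9513*(24129 + 3640) = 9513*27769 = 264166497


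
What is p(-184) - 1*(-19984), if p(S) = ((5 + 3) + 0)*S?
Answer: 18512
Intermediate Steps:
p(S) = 8*S (p(S) = (8 + 0)*S = 8*S)
p(-184) - 1*(-19984) = 8*(-184) - 1*(-19984) = -1472 + 19984 = 18512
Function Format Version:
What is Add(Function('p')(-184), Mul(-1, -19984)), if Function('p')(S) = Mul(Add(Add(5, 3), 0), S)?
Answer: 18512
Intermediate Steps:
Function('p')(S) = Mul(8, S) (Function('p')(S) = Mul(Add(8, 0), S) = Mul(8, S))
Add(Function('p')(-184), Mul(-1, -19984)) = Add(Mul(8, -184), Mul(-1, -19984)) = Add(-1472, 19984) = 18512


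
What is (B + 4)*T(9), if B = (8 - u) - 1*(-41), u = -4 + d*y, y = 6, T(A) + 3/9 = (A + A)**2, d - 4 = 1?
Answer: 8739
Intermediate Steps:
d = 5 (d = 4 + 1 = 5)
T(A) = -1/3 + 4*A**2 (T(A) = -1/3 + (A + A)**2 = -1/3 + (2*A)**2 = -1/3 + 4*A**2)
u = 26 (u = -4 + 5*6 = -4 + 30 = 26)
B = 23 (B = (8 - 1*26) - 1*(-41) = (8 - 26) + 41 = -18 + 41 = 23)
(B + 4)*T(9) = (23 + 4)*(-1/3 + 4*9**2) = 27*(-1/3 + 4*81) = 27*(-1/3 + 324) = 27*(971/3) = 8739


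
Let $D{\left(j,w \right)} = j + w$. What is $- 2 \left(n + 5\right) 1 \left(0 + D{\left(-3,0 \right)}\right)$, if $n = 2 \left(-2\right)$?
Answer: $6$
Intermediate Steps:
$n = -4$
$- 2 \left(n + 5\right) 1 \left(0 + D{\left(-3,0 \right)}\right) = - 2 \left(-4 + 5\right) 1 \left(0 + \left(-3 + 0\right)\right) = \left(-2\right) 1 \cdot 1 \left(0 - 3\right) = - 2 \cdot 1 \left(-3\right) = \left(-2\right) \left(-3\right) = 6$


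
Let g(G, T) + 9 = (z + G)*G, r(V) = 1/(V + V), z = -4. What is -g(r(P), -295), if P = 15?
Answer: 8219/900 ≈ 9.1322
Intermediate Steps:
r(V) = 1/(2*V)
g(G, T) = -9 + G*(-4 + G) (g(G, T) = -9 + (-4 + G)*G = -9 + G*(-4 + G))
-g(r(P), -295) = -(-9 + ((1/2)/15)**2 - 2/15) = -(-9 + ((1/2)*(1/15))**2 - 2/15) = -(-9 + (1/30)**2 - 4*1/30) = -(-9 + 1/900 - 2/15) = -1*(-8219/900) = 8219/900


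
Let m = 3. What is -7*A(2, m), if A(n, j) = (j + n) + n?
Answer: -49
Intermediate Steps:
A(n, j) = j + 2*n
-7*A(2, m) = -7*(3 + 2*2) = -7*(3 + 4) = -7*7 = -49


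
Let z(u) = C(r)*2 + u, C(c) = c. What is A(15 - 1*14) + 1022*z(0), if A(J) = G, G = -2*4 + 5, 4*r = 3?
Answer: 1530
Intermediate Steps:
r = ¾ (r = (¼)*3 = ¾ ≈ 0.75000)
G = -3 (G = -8 + 5 = -3)
A(J) = -3
z(u) = 3/2 + u (z(u) = (¾)*2 + u = 3/2 + u)
A(15 - 1*14) + 1022*z(0) = -3 + 1022*(3/2 + 0) = -3 + 1022*(3/2) = -3 + 1533 = 1530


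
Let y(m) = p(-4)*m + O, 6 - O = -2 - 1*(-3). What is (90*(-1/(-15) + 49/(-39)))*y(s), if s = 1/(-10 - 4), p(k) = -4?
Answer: -51504/91 ≈ -565.98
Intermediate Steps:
O = 5 (O = 6 - (-2 - 1*(-3)) = 6 - (-2 + 3) = 6 - 1*1 = 6 - 1 = 5)
s = -1/14 (s = 1/(-14) = -1/14 ≈ -0.071429)
y(m) = 5 - 4*m (y(m) = -4*m + 5 = 5 - 4*m)
(90*(-1/(-15) + 49/(-39)))*y(s) = (90*(-1/(-15) + 49/(-39)))*(5 - 4*(-1/14)) = (90*(-1*(-1/15) + 49*(-1/39)))*(5 + 2/7) = (90*(1/15 - 49/39))*(37/7) = (90*(-232/195))*(37/7) = -1392/13*37/7 = -51504/91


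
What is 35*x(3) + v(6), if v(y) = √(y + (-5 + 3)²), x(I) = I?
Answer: 105 + √10 ≈ 108.16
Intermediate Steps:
v(y) = √(4 + y) (v(y) = √(y + (-2)²) = √(y + 4) = √(4 + y))
35*x(3) + v(6) = 35*3 + √(4 + 6) = 105 + √10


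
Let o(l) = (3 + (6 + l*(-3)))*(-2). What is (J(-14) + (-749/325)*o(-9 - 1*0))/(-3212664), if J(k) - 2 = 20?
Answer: -30539/522057900 ≈ -5.8497e-5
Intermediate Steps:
J(k) = 22 (J(k) = 2 + 20 = 22)
o(l) = -18 + 6*l (o(l) = (3 + (6 - 3*l))*(-2) = (9 - 3*l)*(-2) = -18 + 6*l)
(J(-14) + (-749/325)*o(-9 - 1*0))/(-3212664) = (22 + (-749/325)*(-18 + 6*(-9 - 1*0)))/(-3212664) = (22 + (-749*1/325)*(-18 + 6*(-9 + 0)))*(-1/3212664) = (22 - 749*(-18 + 6*(-9))/325)*(-1/3212664) = (22 - 749*(-18 - 54)/325)*(-1/3212664) = (22 - 749/325*(-72))*(-1/3212664) = (22 + 53928/325)*(-1/3212664) = (61078/325)*(-1/3212664) = -30539/522057900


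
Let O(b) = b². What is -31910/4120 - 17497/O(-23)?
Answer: -8896803/217948 ≈ -40.821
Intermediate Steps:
-31910/4120 - 17497/O(-23) = -31910/4120 - 17497/((-23)²) = -31910*1/4120 - 17497/529 = -3191/412 - 17497*1/529 = -3191/412 - 17497/529 = -8896803/217948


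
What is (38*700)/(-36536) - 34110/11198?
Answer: -96506860/25570633 ≈ -3.7741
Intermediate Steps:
(38*700)/(-36536) - 34110/11198 = 26600*(-1/36536) - 34110*1/11198 = -3325/4567 - 17055/5599 = -96506860/25570633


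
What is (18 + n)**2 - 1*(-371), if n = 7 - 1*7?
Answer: 695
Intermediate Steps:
n = 0 (n = 7 - 7 = 0)
(18 + n)**2 - 1*(-371) = (18 + 0)**2 - 1*(-371) = 18**2 + 371 = 324 + 371 = 695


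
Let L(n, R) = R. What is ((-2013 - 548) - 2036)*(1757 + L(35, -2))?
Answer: -8067735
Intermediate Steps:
((-2013 - 548) - 2036)*(1757 + L(35, -2)) = ((-2013 - 548) - 2036)*(1757 - 2) = (-2561 - 2036)*1755 = -4597*1755 = -8067735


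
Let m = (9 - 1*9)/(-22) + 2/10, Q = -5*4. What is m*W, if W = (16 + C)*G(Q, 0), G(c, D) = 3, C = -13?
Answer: 9/5 ≈ 1.8000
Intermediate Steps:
Q = -20
m = ⅕ (m = (9 - 9)*(-1/22) + 2*(⅒) = 0*(-1/22) + ⅕ = 0 + ⅕ = ⅕ ≈ 0.20000)
W = 9 (W = (16 - 13)*3 = 3*3 = 9)
m*W = (⅕)*9 = 9/5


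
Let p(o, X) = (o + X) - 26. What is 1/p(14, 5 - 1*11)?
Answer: -1/18 ≈ -0.055556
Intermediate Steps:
p(o, X) = -26 + X + o (p(o, X) = (X + o) - 26 = -26 + X + o)
1/p(14, 5 - 1*11) = 1/(-26 + (5 - 1*11) + 14) = 1/(-26 + (5 - 11) + 14) = 1/(-26 - 6 + 14) = 1/(-18) = -1/18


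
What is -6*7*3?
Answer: -126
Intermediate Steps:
-6*7*3 = -42*3 = -126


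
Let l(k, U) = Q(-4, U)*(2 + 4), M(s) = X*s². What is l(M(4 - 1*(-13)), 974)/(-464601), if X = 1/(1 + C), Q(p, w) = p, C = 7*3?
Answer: 8/154867 ≈ 5.1657e-5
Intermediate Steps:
C = 21
X = 1/22 (X = 1/(1 + 21) = 1/22 ≈ 0.045455)
M(s) = s²/22
l(k, U) = -24 (l(k, U) = -4*(2 + 4) = -4*6 = -24)
l(M(4 - 1*(-13)), 974)/(-464601) = -24/(-464601) = -24*(-1/464601) = 8/154867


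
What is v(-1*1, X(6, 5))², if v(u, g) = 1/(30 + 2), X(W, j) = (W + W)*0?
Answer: 1/1024 ≈ 0.00097656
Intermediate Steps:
X(W, j) = 0 (X(W, j) = (2*W)*0 = 0)
v(u, g) = 1/32
v(-1*1, X(6, 5))² = (1/32)² = 1/1024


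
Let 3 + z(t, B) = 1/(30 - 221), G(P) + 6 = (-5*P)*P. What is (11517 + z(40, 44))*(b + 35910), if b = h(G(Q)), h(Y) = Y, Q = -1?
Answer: 78948111527/191 ≈ 4.1334e+8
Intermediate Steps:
G(P) = -6 - 5*P² (G(P) = -6 + (-5*P)*P = -6 - 5*P²)
z(t, B) = -574/191 (z(t, B) = -3 + 1/(30 - 221) = -3 + 1/(-191) = -3 - 1/191 = -574/191)
b = -11 (b = -6 - 5*(-1)² = -6 - 5*1 = -6 - 5 = -11)
(11517 + z(40, 44))*(b + 35910) = (11517 - 574/191)*(-11 + 35910) = (2199173/191)*35899 = 78948111527/191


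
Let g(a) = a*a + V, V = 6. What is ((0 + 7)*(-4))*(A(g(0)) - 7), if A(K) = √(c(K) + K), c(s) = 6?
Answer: 196 - 56*√3 ≈ 99.005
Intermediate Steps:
g(a) = 6 + a² (g(a) = a*a + 6 = a² + 6 = 6 + a²)
A(K) = √(6 + K)
((0 + 7)*(-4))*(A(g(0)) - 7) = ((0 + 7)*(-4))*(√(6 + (6 + 0²)) - 7) = (7*(-4))*(√(6 + (6 + 0)) - 7) = -28*(√(6 + 6) - 7) = -28*(√12 - 7) = -28*(2*√3 - 7) = -28*(-7 + 2*√3) = 196 - 56*√3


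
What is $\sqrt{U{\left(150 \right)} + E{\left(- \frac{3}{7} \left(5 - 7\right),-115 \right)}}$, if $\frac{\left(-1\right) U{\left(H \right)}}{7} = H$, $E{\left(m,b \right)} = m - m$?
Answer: $5 i \sqrt{42} \approx 32.404 i$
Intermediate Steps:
$E{\left(m,b \right)} = 0$
$U{\left(H \right)} = - 7 H$
$\sqrt{U{\left(150 \right)} + E{\left(- \frac{3}{7} \left(5 - 7\right),-115 \right)}} = \sqrt{\left(-7\right) 150 + 0} = \sqrt{-1050 + 0} = \sqrt{-1050} = 5 i \sqrt{42}$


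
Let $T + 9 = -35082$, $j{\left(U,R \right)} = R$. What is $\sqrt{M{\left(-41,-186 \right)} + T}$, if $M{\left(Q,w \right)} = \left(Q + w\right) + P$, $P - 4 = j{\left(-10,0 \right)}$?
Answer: $i \sqrt{35314} \approx 187.92 i$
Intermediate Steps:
$P = 4$ ($P = 4 + 0 = 4$)
$M{\left(Q,w \right)} = 4 + Q + w$ ($M{\left(Q,w \right)} = \left(Q + w\right) + 4 = 4 + Q + w$)
$T = -35091$ ($T = -9 - 35082 = -35091$)
$\sqrt{M{\left(-41,-186 \right)} + T} = \sqrt{\left(4 - 41 - 186\right) - 35091} = \sqrt{-223 - 35091} = \sqrt{-35314} = i \sqrt{35314}$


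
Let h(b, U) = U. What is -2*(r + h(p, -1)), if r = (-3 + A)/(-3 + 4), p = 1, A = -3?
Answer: 14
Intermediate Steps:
r = -6 (r = (-3 - 3)/(-3 + 4) = -6/1 = -6*1 = -6)
-2*(r + h(p, -1)) = -2*(-6 - 1) = -2*(-7) = 14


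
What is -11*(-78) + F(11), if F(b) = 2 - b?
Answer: 849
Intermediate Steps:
-11*(-78) + F(11) = -11*(-78) + (2 - 1*11) = 858 + (2 - 11) = 858 - 9 = 849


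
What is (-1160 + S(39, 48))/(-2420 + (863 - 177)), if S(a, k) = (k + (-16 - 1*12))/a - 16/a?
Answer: 22618/33813 ≈ 0.66891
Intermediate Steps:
S(a, k) = -16/a + (-28 + k)/a (S(a, k) = (k + (-16 - 12))/a - 16/a = (k - 28)/a - 16/a = (-28 + k)/a - 16/a = -16/a + (-28 + k)/a)
(-1160 + S(39, 48))/(-2420 + (863 - 177)) = (-1160 + (-44 + 48)/39)/(-2420 + (863 - 177)) = (-1160 + (1/39)*4)/(-2420 + 686) = (-1160 + 4/39)/(-1734) = -45236/39*(-1/1734) = 22618/33813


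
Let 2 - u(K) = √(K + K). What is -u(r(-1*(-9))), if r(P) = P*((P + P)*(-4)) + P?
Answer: -2 + 3*I*√142 ≈ -2.0 + 35.749*I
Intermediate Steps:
r(P) = P - 8*P² (r(P) = P*((2*P)*(-4)) + P = P*(-8*P) + P = -8*P² + P = P - 8*P²)
u(K) = 2 - √2*√K (u(K) = 2 - √(K + K) = 2 - √(2*K) = 2 - √2*√K)
-u(r(-1*(-9))) = -(2 - √2*√((-1*(-9))*(1 - (-8)*(-9)))) = -(2 - √2*√(9*(1 - 8*9))) = -(2 - √2*√(9*(1 - 72))) = -(2 - √2*√(9*(-71))) = -(2 - √2*√(-639)) = -(2 - √2*3*I*√71) = -(2 - 3*I*√142) = -2 + 3*I*√142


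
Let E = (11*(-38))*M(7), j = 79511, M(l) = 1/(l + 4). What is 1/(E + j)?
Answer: 1/79473 ≈ 1.2583e-5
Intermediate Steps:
M(l) = 1/(4 + l)
E = -38 (E = (11*(-38))/(4 + 7) = -418/11 = -418*1/11 = -38)
1/(E + j) = 1/(-38 + 79511) = 1/79473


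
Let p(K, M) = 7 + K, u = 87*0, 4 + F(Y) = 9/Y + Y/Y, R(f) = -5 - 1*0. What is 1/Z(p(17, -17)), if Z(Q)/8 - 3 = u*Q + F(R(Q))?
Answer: -5/72 ≈ -0.069444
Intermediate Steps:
R(f) = -5 (R(f) = -5 + 0 = -5)
F(Y) = -3 + 9/Y (F(Y) = -4 + (9/Y + Y/Y) = -4 + (9/Y + 1) = -4 + (1 + 9/Y) = -3 + 9/Y)
u = 0
Z(Q) = -72/5 (Z(Q) = 24 + 8*(0*Q + (-3 + 9/(-5))) = 24 + 8*(0 + (-3 + 9*(-⅕))) = 24 + 8*(0 + (-3 - 9/5)) = 24 + 8*(0 - 24/5) = 24 + 8*(-24/5) = 24 - 192/5 = -72/5)
1/Z(p(17, -17)) = 1/(-72/5) = -5/72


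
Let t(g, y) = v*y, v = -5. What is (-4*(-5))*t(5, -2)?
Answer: 200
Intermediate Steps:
t(g, y) = -5*y
(-4*(-5))*t(5, -2) = (-4*(-5))*(-5*(-2)) = 20*10 = 200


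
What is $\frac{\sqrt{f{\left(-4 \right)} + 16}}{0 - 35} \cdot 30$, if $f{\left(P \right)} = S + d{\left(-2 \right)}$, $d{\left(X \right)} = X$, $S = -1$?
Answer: $- \frac{6 \sqrt{13}}{7} \approx -3.0905$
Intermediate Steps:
$f{\left(P \right)} = -3$ ($f{\left(P \right)} = -1 - 2 = -3$)
$\frac{\sqrt{f{\left(-4 \right)} + 16}}{0 - 35} \cdot 30 = \frac{\sqrt{-3 + 16}}{0 - 35} \cdot 30 = \frac{\sqrt{13}}{-35} \cdot 30 = - \frac{\sqrt{13}}{35} \cdot 30 = - \frac{6 \sqrt{13}}{7}$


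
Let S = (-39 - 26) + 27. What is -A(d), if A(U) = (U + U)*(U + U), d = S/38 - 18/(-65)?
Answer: -8836/4225 ≈ -2.0914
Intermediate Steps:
S = -38 (S = -65 + 27 = -38)
d = -47/65 (d = -38/38 - 18/(-65) = -38*1/38 - 18*(-1/65) = -1 + 18/65 = -47/65 ≈ -0.72308)
A(U) = 4*U² (A(U) = (2*U)*(2*U) = 4*U²)
-A(d) = -4*(-47/65)² = -4*2209/4225 = -1*8836/4225 = -8836/4225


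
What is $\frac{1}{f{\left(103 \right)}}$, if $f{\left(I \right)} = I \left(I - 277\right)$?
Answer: $- \frac{1}{17922} \approx -5.5797 \cdot 10^{-5}$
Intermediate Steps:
$f{\left(I \right)} = I \left(-277 + I\right)$
$\frac{1}{f{\left(103 \right)}} = \frac{1}{103 \left(-277 + 103\right)} = \frac{1}{103 \left(-174\right)} = \frac{1}{-17922} = - \frac{1}{17922}$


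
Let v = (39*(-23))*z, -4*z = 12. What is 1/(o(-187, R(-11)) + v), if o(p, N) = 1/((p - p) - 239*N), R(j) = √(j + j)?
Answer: 3381677442/9100093996423 - 239*I*√22/9100093996423 ≈ 0.00037161 - 1.2319e-10*I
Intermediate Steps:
z = -3 (z = -¼*12 = -3)
R(j) = √2*√j (R(j) = √(2*j) = √2*√j)
o(p, N) = -1/(239*N) (o(p, N) = 1/(0 - 239*N) = 1/(-239*N) = -1/(239*N))
v = 2691 (v = (39*(-23))*(-3) = -897*(-3) = 2691)
1/(o(-187, R(-11)) + v) = 1/(-(-I*√22/22)/239 + 2691) = 1/(-(-1)*I*√22/5258 + 2691) = 1/(I*√22/5258 + 2691) = 1/(2691 + I*√22/5258)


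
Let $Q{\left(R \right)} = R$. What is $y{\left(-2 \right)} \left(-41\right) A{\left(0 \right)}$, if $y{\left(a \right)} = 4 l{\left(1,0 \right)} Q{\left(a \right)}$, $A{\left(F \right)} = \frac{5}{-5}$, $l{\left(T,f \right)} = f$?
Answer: $0$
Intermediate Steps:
$A{\left(F \right)} = -1$ ($A{\left(F \right)} = 5 \left(- \frac{1}{5}\right) = -1$)
$y{\left(a \right)} = 0$ ($y{\left(a \right)} = 4 \cdot 0 a = 0 a = 0$)
$y{\left(-2 \right)} \left(-41\right) A{\left(0 \right)} = 0 \left(-41\right) \left(-1\right) = 0 \left(-1\right) = 0$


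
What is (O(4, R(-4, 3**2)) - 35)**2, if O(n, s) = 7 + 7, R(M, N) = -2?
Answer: 441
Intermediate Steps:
O(n, s) = 14
(O(4, R(-4, 3**2)) - 35)**2 = (14 - 35)**2 = (-21)**2 = 441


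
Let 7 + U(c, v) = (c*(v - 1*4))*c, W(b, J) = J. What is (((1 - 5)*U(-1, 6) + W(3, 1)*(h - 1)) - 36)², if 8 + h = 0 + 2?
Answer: 529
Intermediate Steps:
U(c, v) = -7 + c²*(-4 + v) (U(c, v) = -7 + (c*(v - 1*4))*c = -7 + (c*(v - 4))*c = -7 + (c*(-4 + v))*c = -7 + c²*(-4 + v))
h = -6 (h = -8 + (0 + 2) = -8 + 2 = -6)
(((1 - 5)*U(-1, 6) + W(3, 1)*(h - 1)) - 36)² = (((1 - 5)*(-7 - 4*(-1)² + 6*(-1)²) + 1*(-6 - 1)) - 36)² = ((-4*(-7 - 4*1 + 6*1) + 1*(-7)) - 36)² = ((-4*(-7 - 4 + 6) - 7) - 36)² = ((-4*(-5) - 7) - 36)² = ((20 - 7) - 36)² = (13 - 36)² = (-23)² = 529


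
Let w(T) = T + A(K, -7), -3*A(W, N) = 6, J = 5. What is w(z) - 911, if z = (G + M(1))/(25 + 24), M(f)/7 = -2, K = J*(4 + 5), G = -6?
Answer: -44757/49 ≈ -913.41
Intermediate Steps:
K = 45 (K = 5*(4 + 5) = 5*9 = 45)
M(f) = -14 (M(f) = 7*(-2) = -14)
z = -20/49 (z = (-6 - 14)/(25 + 24) = -20/49 ≈ -0.40816)
A(W, N) = -2 (A(W, N) = -⅓*6 = -2)
w(T) = -2 + T (w(T) = T - 2 = -2 + T)
w(z) - 911 = (-2 - 20/49) - 911 = -118/49 - 911 = -44757/49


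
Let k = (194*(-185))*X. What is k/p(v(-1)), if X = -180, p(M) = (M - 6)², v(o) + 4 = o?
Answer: 6460200/121 ≈ 53390.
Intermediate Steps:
v(o) = -4 + o
p(M) = (-6 + M)²
k = 6460200 (k = (194*(-185))*(-180) = -35890*(-180) = 6460200)
k/p(v(-1)) = 6460200/((-6 + (-4 - 1))²) = 6460200/((-6 - 5)²) = 6460200/((-11)²) = 6460200/121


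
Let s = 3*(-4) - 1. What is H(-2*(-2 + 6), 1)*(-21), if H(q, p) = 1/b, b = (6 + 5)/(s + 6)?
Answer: 147/11 ≈ 13.364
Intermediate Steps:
s = -13 (s = -12 - 1 = -13)
b = -11/7 (b = (6 + 5)/(-13 + 6) = 11/(-7) = -1/7*11 = -11/7 ≈ -1.5714)
H(q, p) = -7/11 (H(q, p) = 1/(-11/7) = -7/11)
H(-2*(-2 + 6), 1)*(-21) = -7/11*(-21) = 147/11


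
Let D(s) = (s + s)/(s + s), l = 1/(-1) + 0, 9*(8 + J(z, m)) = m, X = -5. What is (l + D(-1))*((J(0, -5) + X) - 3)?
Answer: 0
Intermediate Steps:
J(z, m) = -8 + m/9
l = -1 (l = -1 + 0 = -1)
D(s) = 1 (D(s) = (2*s)/((2*s)) = (2*s)*(1/(2*s)) = 1)
(l + D(-1))*((J(0, -5) + X) - 3) = (-1 + 1)*(((-8 + (⅑)*(-5)) - 5) - 3) = 0*(((-8 - 5/9) - 5) - 3) = 0*((-77/9 - 5) - 3) = 0*(-122/9 - 3) = 0*(-149/9) = 0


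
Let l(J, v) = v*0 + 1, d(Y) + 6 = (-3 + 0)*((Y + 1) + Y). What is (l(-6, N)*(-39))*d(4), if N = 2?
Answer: 1287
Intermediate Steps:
d(Y) = -9 - 6*Y (d(Y) = -6 + (-3 + 0)*((Y + 1) + Y) = -6 - 3*((1 + Y) + Y) = -6 - 3*(1 + 2*Y) = -6 + (-3 - 6*Y) = -9 - 6*Y)
l(J, v) = 1 (l(J, v) = 0 + 1 = 1)
(l(-6, N)*(-39))*d(4) = (1*(-39))*(-9 - 6*4) = -39*(-9 - 24) = -39*(-33) = 1287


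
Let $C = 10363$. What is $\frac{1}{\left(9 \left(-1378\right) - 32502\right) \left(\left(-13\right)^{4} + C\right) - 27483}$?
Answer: $- \frac{1}{1747870779} \approx -5.7212 \cdot 10^{-10}$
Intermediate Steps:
$\frac{1}{\left(9 \left(-1378\right) - 32502\right) \left(\left(-13\right)^{4} + C\right) - 27483} = \frac{1}{\left(9 \left(-1378\right) - 32502\right) \left(\left(-13\right)^{4} + 10363\right) - 27483} = \frac{1}{\left(-12402 - 32502\right) \left(28561 + 10363\right) - 27483} = \frac{1}{\left(-44904\right) 38924 - 27483} = \frac{1}{-1747843296 - 27483} = \frac{1}{-1747870779} = - \frac{1}{1747870779}$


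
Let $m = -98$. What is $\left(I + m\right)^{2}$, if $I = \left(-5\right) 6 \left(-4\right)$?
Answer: $484$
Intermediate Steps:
$I = 120$ ($I = \left(-30\right) \left(-4\right) = 120$)
$\left(I + m\right)^{2} = \left(120 - 98\right)^{2} = 22^{2} = 484$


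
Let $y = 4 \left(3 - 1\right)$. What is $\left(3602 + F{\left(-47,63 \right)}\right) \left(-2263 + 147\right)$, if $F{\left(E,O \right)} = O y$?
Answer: $-8688296$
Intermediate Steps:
$y = 8$ ($y = 4 \cdot 2 = 8$)
$F{\left(E,O \right)} = 8 O$ ($F{\left(E,O \right)} = O 8 = 8 O$)
$\left(3602 + F{\left(-47,63 \right)}\right) \left(-2263 + 147\right) = \left(3602 + 8 \cdot 63\right) \left(-2263 + 147\right) = \left(3602 + 504\right) \left(-2116\right) = 4106 \left(-2116\right) = -8688296$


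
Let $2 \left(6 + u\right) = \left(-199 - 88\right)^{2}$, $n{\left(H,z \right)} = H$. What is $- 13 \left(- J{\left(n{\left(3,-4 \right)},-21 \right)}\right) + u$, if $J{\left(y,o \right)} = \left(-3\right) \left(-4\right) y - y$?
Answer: $\frac{83215}{2} \approx 41608.0$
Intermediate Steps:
$J{\left(y,o \right)} = 11 y$ ($J{\left(y,o \right)} = 12 y - y = 11 y$)
$u = \frac{82357}{2}$ ($u = -6 + \frac{\left(-199 - 88\right)^{2}}{2} = -6 + \frac{\left(-287\right)^{2}}{2} = -6 + \frac{1}{2} \cdot 82369 = -6 + \frac{82369}{2} = \frac{82357}{2} \approx 41179.0$)
$- 13 \left(- J{\left(n{\left(3,-4 \right)},-21 \right)}\right) + u = - 13 \left(- 11 \cdot 3\right) + \frac{82357}{2} = - 13 \left(\left(-1\right) 33\right) + \frac{82357}{2} = \left(-13\right) \left(-33\right) + \frac{82357}{2} = 429 + \frac{82357}{2} = \frac{83215}{2}$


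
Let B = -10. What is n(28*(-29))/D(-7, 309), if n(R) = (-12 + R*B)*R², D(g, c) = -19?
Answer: -5345961152/19 ≈ -2.8137e+8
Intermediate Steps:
n(R) = R²*(-12 - 10*R) (n(R) = (-12 + R*(-10))*R² = (-12 - 10*R)*R² = R²*(-12 - 10*R))
n(28*(-29))/D(-7, 309) = ((28*(-29))²*(-12 - 280*(-29)))/(-19) = ((-812)²*(-12 - 10*(-812)))*(-1/19) = (659344*(-12 + 8120))*(-1/19) = (659344*8108)*(-1/19) = 5345961152*(-1/19) = -5345961152/19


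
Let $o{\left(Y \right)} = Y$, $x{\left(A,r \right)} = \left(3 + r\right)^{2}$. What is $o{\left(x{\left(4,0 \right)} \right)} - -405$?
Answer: $414$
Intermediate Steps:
$o{\left(x{\left(4,0 \right)} \right)} - -405 = \left(3 + 0\right)^{2} - -405 = 3^{2} + 405 = 9 + 405 = 414$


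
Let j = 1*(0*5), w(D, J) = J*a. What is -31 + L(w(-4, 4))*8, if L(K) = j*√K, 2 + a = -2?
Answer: -31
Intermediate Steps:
a = -4 (a = -2 - 2 = -4)
w(D, J) = -4*J (w(D, J) = J*(-4) = -4*J)
j = 0 (j = 1*0 = 0)
L(K) = 0 (L(K) = 0*√K = 0)
-31 + L(w(-4, 4))*8 = -31 + 0*8 = -31 + 0 = -31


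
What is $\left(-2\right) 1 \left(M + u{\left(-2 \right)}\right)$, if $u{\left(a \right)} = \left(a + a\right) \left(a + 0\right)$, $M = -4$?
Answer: $-8$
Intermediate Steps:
$u{\left(a \right)} = 2 a^{2}$ ($u{\left(a \right)} = 2 a a = 2 a^{2}$)
$\left(-2\right) 1 \left(M + u{\left(-2 \right)}\right) = \left(-2\right) 1 \left(-4 + 2 \left(-2\right)^{2}\right) = - 2 \left(-4 + 2 \cdot 4\right) = - 2 \left(-4 + 8\right) = \left(-2\right) 4 = -8$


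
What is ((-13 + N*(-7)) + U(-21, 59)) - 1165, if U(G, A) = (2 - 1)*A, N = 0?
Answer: -1119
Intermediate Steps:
U(G, A) = A (U(G, A) = 1*A = A)
((-13 + N*(-7)) + U(-21, 59)) - 1165 = ((-13 + 0*(-7)) + 59) - 1165 = ((-13 + 0) + 59) - 1165 = (-13 + 59) - 1165 = 46 - 1165 = -1119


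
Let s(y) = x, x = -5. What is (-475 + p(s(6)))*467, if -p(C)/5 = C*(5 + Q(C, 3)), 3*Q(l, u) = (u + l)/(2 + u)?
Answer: -495020/3 ≈ -1.6501e+5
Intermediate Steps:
Q(l, u) = (l + u)/(3*(2 + u)) (Q(l, u) = ((u + l)/(2 + u))/3 = ((l + u)/(2 + u))/3 = (l + u)/(3*(2 + u)))
s(y) = -5
p(C) = -5*C*(26/5 + C/15) (p(C) = -5*C*(5 + (C + 3)/(3*(2 + 3))) = -5*C*(5 + (1/3)*(3 + C)/5) = -5*C*(5 + (1/3)*(1/5)*(3 + C)) = -5*C*(5 + (1/5 + C/15)) = -5*C*(26/5 + C/15))
(-475 + p(s(6)))*467 = (-475 - 1/3*(-5)*(78 - 5))*467 = (-475 - 1/3*(-5)*73)*467 = (-475 + 365/3)*467 = -1060/3*467 = -495020/3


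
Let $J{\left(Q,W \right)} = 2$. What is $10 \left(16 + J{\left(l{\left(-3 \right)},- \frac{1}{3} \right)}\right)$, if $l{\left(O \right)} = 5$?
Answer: $180$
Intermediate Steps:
$10 \left(16 + J{\left(l{\left(-3 \right)},- \frac{1}{3} \right)}\right) = 10 \left(16 + 2\right) = 10 \cdot 18 = 180$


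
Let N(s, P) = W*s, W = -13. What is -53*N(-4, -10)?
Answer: -2756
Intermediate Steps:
N(s, P) = -13*s
-53*N(-4, -10) = -(-689)*(-4) = -53*52 = -2756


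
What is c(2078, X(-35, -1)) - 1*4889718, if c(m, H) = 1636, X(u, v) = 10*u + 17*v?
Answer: -4888082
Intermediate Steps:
c(2078, X(-35, -1)) - 1*4889718 = 1636 - 1*4889718 = 1636 - 4889718 = -4888082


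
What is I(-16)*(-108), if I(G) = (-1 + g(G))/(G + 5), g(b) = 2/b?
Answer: -243/22 ≈ -11.045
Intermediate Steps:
I(G) = (-1 + 2/G)/(5 + G) (I(G) = (-1 + 2/G)/(G + 5) = (-1 + 2/G)/(5 + G))
I(-16)*(-108) = ((2 - 1*(-16))/((-16)*(5 - 16)))*(-108) = -1/16*(2 + 16)/(-11)*(-108) = -1/16*(-1/11)*18*(-108) = (9/88)*(-108) = -243/22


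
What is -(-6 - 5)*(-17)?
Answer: -187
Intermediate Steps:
-(-6 - 5)*(-17) = -1*(-11)*(-17) = 11*(-17) = -187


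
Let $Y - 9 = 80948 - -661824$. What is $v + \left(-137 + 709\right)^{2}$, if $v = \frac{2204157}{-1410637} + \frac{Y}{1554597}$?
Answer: $\frac{717502987865889944}{2192972048289} \approx 3.2718 \cdot 10^{5}$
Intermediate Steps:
$Y = 742781$ ($Y = 9 + \left(80948 - -661824\right) = 9 + \left(80948 + 661824\right) = 9 + 742772 = 742781$)
$v = - \frac{2378781498232}{2192972048289}$ ($v = \frac{2204157}{-1410637} + \frac{742781}{1554597} = 2204157 \left(- \frac{1}{1410637}\right) + 742781 \cdot \frac{1}{1554597} = - \frac{2204157}{1410637} + \frac{742781}{1554597} = - \frac{2378781498232}{2192972048289} \approx -1.0847$)
$v + \left(-137 + 709\right)^{2} = - \frac{2378781498232}{2192972048289} + \left(-137 + 709\right)^{2} = - \frac{2378781498232}{2192972048289} + 572^{2} = - \frac{2378781498232}{2192972048289} + 327184 = \frac{717502987865889944}{2192972048289}$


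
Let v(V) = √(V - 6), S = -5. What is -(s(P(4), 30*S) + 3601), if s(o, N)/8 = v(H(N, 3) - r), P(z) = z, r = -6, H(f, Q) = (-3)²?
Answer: -3625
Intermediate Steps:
H(f, Q) = 9
v(V) = √(-6 + V)
s(o, N) = 24 (s(o, N) = 8*√(-6 + (9 - 1*(-6))) = 8*√(-6 + (9 + 6)) = 8*√(-6 + 15) = 8*√9 = 8*3 = 24)
-(s(P(4), 30*S) + 3601) = -(24 + 3601) = -1*3625 = -3625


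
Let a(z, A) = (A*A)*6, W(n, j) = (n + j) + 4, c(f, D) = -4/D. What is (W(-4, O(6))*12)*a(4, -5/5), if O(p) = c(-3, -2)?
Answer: 144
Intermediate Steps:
O(p) = 2 (O(p) = -4/(-2) = -4*(-1/2) = 2)
W(n, j) = 4 + j + n (W(n, j) = (j + n) + 4 = 4 + j + n)
a(z, A) = 6*A**2 (a(z, A) = A**2*6 = 6*A**2)
(W(-4, O(6))*12)*a(4, -5/5) = ((4 + 2 - 4)*12)*(6*(-5/5)**2) = (2*12)*(6*(-5*1/5)**2) = 24*(6*(-1)**2) = 24*(6*1) = 24*6 = 144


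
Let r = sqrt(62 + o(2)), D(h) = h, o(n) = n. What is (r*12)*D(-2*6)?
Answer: -1152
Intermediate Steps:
r = 8 (r = sqrt(62 + 2) = sqrt(64) = 8)
(r*12)*D(-2*6) = (8*12)*(-2*6) = 96*(-12) = -1152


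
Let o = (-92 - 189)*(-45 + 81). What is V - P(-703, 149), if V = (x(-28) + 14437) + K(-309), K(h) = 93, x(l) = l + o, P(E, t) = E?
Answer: 5089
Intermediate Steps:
o = -10116 (o = -281*36 = -10116)
x(l) = -10116 + l (x(l) = l - 10116 = -10116 + l)
V = 4386 (V = ((-10116 - 28) + 14437) + 93 = (-10144 + 14437) + 93 = 4293 + 93 = 4386)
V - P(-703, 149) = 4386 - 1*(-703) = 4386 + 703 = 5089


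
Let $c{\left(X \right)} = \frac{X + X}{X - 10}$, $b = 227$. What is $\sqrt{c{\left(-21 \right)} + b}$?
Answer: $\frac{\sqrt{219449}}{31} \approx 15.111$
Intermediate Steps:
$c{\left(X \right)} = \frac{2 X}{-10 + X}$
$\sqrt{c{\left(-21 \right)} + b} = \sqrt{2 \left(-21\right) \frac{1}{-10 - 21} + 227} = \sqrt{2 \left(-21\right) \frac{1}{-31} + 227} = \sqrt{2 \left(-21\right) \left(- \frac{1}{31}\right) + 227} = \sqrt{\frac{42}{31} + 227} = \sqrt{\frac{7079}{31}} = \frac{\sqrt{219449}}{31}$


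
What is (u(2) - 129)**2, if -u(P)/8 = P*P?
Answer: 25921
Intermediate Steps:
u(P) = -8*P**2 (u(P) = -8*P*P = -8*P**2)
(u(2) - 129)**2 = (-8*2**2 - 129)**2 = (-8*4 - 129)**2 = (-32 - 129)**2 = (-161)**2 = 25921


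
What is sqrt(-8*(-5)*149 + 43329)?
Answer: sqrt(49289) ≈ 222.01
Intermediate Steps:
sqrt(-8*(-5)*149 + 43329) = sqrt(40*149 + 43329) = sqrt(5960 + 43329) = sqrt(49289)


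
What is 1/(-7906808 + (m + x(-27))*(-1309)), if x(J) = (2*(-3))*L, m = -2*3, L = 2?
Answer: -1/7883246 ≈ -1.2685e-7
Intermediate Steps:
m = -6
x(J) = -12 (x(J) = (2*(-3))*2 = -6*2 = -12)
1/(-7906808 + (m + x(-27))*(-1309)) = 1/(-7906808 + (-6 - 12)*(-1309)) = 1/(-7906808 - 18*(-1309)) = 1/(-7906808 + 23562) = 1/(-7883246) = -1/7883246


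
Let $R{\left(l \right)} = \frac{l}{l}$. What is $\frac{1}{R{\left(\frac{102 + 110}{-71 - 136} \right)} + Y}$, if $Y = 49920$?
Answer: $\frac{1}{49921} \approx 2.0032 \cdot 10^{-5}$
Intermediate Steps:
$R{\left(l \right)} = 1$
$\frac{1}{R{\left(\frac{102 + 110}{-71 - 136} \right)} + Y} = \frac{1}{1 + 49920} = \frac{1}{49921}$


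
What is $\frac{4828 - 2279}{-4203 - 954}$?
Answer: $- \frac{2549}{5157} \approx -0.49428$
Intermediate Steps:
$\frac{4828 - 2279}{-4203 - 954} = \frac{2549}{-5157} = 2549 \left(- \frac{1}{5157}\right) = - \frac{2549}{5157}$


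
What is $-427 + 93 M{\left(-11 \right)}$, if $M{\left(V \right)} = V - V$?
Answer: $-427$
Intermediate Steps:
$M{\left(V \right)} = 0$
$-427 + 93 M{\left(-11 \right)} = -427 + 93 \cdot 0 = -427 + 0 = -427$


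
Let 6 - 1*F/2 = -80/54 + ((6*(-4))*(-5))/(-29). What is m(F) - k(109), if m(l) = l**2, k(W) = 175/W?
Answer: 35982000769/66826701 ≈ 538.44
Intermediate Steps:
F = 18196/783 (F = 12 - 2*(-80/54 + ((6*(-4))*(-5))/(-29)) = 12 - 2*(-80*1/54 - 24*(-5)*(-1/29)) = 12 - 2*(-40/27 + 120*(-1/29)) = 12 - 2*(-40/27 - 120/29) = 12 - 2*(-4400/783) = 12 + 8800/783 = 18196/783 ≈ 23.239)
m(F) - k(109) = (18196/783)**2 - 175/109 = 331094416/613089 - 175/109 = 35982000769/66826701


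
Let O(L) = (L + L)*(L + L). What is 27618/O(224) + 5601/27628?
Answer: 235896651/693131264 ≈ 0.34033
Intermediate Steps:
O(L) = 4*L**2 (O(L) = (2*L)*(2*L) = 4*L**2)
27618/O(224) + 5601/27628 = 27618/((4*224**2)) + 5601/27628 = 27618/((4*50176)) + 5601*(1/27628) = 27618/200704 + 5601/27628 = 27618*(1/200704) + 5601/27628 = 13809/100352 + 5601/27628 = 235896651/693131264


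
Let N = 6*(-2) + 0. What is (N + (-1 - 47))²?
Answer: 3600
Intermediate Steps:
N = -12 (N = -12 + 0 = -12)
(N + (-1 - 47))² = (-12 + (-1 - 47))² = (-12 - 48)² = (-60)² = 3600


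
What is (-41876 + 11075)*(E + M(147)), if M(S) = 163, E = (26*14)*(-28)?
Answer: 308903229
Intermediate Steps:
E = -10192 (E = 364*(-28) = -10192)
(-41876 + 11075)*(E + M(147)) = (-41876 + 11075)*(-10192 + 163) = -30801*(-10029) = 308903229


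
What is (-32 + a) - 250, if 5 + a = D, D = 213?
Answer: -74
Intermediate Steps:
a = 208 (a = -5 + 213 = 208)
(-32 + a) - 250 = (-32 + 208) - 250 = 176 - 250 = -74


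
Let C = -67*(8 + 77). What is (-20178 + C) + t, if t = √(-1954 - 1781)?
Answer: -25873 + 3*I*√415 ≈ -25873.0 + 61.115*I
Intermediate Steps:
t = 3*I*√415 (t = √(-3735) = 3*I*√415 ≈ 61.115*I)
C = -5695 (C = -67*85 = -5695)
(-20178 + C) + t = (-20178 - 5695) + 3*I*√415 = -25873 + 3*I*√415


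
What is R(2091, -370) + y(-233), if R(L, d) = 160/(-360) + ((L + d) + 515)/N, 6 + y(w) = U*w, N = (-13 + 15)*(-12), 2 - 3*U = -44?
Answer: -66101/18 ≈ -3672.3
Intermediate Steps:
U = 46/3 (U = 2/3 - 1/3*(-44) = 2/3 + 44/3 = 46/3 ≈ 15.333)
N = -24 (N = 2*(-12) = -24)
y(w) = -6 + 46*w/3
R(L, d) = -1577/72 - L/24 - d/24 (R(L, d) = 160/(-360) + ((L + d) + 515)/(-24) = 160*(-1/360) + (515 + L + d)*(-1/24) = -4/9 + (-515/24 - L/24 - d/24) = -1577/72 - L/24 - d/24)
R(2091, -370) + y(-233) = (-1577/72 - 1/24*2091 - 1/24*(-370)) + (-6 + (46/3)*(-233)) = (-1577/72 - 697/8 + 185/12) + (-6 - 10718/3) = -1685/18 - 10736/3 = -66101/18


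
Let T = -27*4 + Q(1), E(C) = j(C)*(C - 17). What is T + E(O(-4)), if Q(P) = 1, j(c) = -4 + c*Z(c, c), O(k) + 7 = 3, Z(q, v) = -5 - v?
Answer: -107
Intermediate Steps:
O(k) = -4 (O(k) = -7 + 3 = -4)
j(c) = -4 + c*(-5 - c)
E(C) = (-17 + C)*(-4 - C*(5 + C)) (E(C) = (-4 - C*(5 + C))*(C - 17) = (-4 - C*(5 + C))*(-17 + C) = (-17 + C)*(-4 - C*(5 + C)))
T = -107 (T = -27*4 + 1 = -108 + 1 = -107)
T + E(O(-4)) = -107 - (-17 - 4)*(4 - 4*(5 - 4)) = -107 - 1*(-21)*(4 - 4*1) = -107 - 1*(-21)*(4 - 4) = -107 - 1*(-21)*0 = -107 + 0 = -107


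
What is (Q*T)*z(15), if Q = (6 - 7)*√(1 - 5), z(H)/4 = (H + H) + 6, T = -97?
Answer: 27936*I ≈ 27936.0*I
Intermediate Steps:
z(H) = 24 + 8*H (z(H) = 4*((H + H) + 6) = 4*(2*H + 6) = 4*(6 + 2*H) = 24 + 8*H)
Q = -2*I (Q = -√(-4) = -2*I ≈ -2.0*I)
(Q*T)*z(15) = (-2*I*(-97))*(24 + 8*15) = (194*I)*(24 + 120) = (194*I)*144 = 27936*I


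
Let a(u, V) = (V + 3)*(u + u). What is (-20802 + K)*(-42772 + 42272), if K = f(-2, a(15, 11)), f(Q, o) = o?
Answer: 10191000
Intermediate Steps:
a(u, V) = 2*u*(3 + V) (a(u, V) = (3 + V)*(2*u) = 2*u*(3 + V))
K = 420 (K = 2*15*(3 + 11) = 2*15*14 = 420)
(-20802 + K)*(-42772 + 42272) = (-20802 + 420)*(-42772 + 42272) = -20382*(-500) = 10191000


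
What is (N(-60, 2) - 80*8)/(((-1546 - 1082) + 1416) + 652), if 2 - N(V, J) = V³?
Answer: -15383/40 ≈ -384.58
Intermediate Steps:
N(V, J) = 2 - V³
(N(-60, 2) - 80*8)/(((-1546 - 1082) + 1416) + 652) = ((2 - 1*(-60)³) - 80*8)/(((-1546 - 1082) + 1416) + 652) = ((2 - 1*(-216000)) - 10*64)/((-2628 + 1416) + 652) = ((2 + 216000) - 640)/(-1212 + 652) = (216002 - 640)/(-560) = 215362*(-1/560) = -15383/40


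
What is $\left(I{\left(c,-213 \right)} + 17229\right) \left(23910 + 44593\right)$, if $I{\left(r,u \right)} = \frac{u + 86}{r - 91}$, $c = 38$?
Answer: $\frac{62561323792}{53} \approx 1.1804 \cdot 10^{9}$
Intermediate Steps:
$I{\left(r,u \right)} = \frac{86 + u}{-91 + r}$
$\left(I{\left(c,-213 \right)} + 17229\right) \left(23910 + 44593\right) = \left(\frac{86 - 213}{-91 + 38} + 17229\right) \left(23910 + 44593\right) = \left(\frac{1}{-53} \left(-127\right) + 17229\right) 68503 = \left(\left(- \frac{1}{53}\right) \left(-127\right) + 17229\right) 68503 = \left(\frac{127}{53} + 17229\right) 68503 = \frac{913264}{53} \cdot 68503 = \frac{62561323792}{53}$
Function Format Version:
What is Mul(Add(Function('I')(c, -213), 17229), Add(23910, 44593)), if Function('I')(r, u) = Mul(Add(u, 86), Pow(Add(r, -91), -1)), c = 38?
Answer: Rational(62561323792, 53) ≈ 1.1804e+9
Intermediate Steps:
Function('I')(r, u) = Mul(Pow(Add(-91, r), -1), Add(86, u)) (Function('I')(r, u) = Mul(Add(86, u), Pow(Add(-91, r), -1)) = Mul(Pow(Add(-91, r), -1), Add(86, u)))
Mul(Add(Function('I')(c, -213), 17229), Add(23910, 44593)) = Mul(Add(Mul(Pow(Add(-91, 38), -1), Add(86, -213)), 17229), Add(23910, 44593)) = Mul(Add(Mul(Pow(-53, -1), -127), 17229), 68503) = Mul(Add(Mul(Rational(-1, 53), -127), 17229), 68503) = Mul(Add(Rational(127, 53), 17229), 68503) = Mul(Rational(913264, 53), 68503) = Rational(62561323792, 53)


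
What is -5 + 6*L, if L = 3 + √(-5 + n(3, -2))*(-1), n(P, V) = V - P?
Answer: 13 - 6*I*√10 ≈ 13.0 - 18.974*I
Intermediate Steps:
L = 3 - I*√10 (L = 3 + √(-5 + (-2 - 1*3))*(-1) = 3 + √(-5 + (-2 - 3))*(-1) = 3 + √(-5 - 5)*(-1) = 3 + √(-10)*(-1) = 3 + (I*√10)*(-1) = 3 - I*√10 ≈ 3.0 - 3.1623*I)
-5 + 6*L = -5 + 6*(3 - I*√10) = -5 + (18 - 6*I*√10) = 13 - 6*I*√10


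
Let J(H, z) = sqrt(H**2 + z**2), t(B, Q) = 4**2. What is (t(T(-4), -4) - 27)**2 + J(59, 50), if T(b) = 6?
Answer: 121 + sqrt(5981) ≈ 198.34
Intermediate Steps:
t(B, Q) = 16
(t(T(-4), -4) - 27)**2 + J(59, 50) = (16 - 27)**2 + sqrt(59**2 + 50**2) = (-11)**2 + sqrt(3481 + 2500) = 121 + sqrt(5981)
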